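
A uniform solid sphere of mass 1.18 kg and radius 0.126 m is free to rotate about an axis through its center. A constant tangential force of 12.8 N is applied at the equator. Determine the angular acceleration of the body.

I = (2/5)MR² = (2/5)(1.18)(0.126)² = 0.007493 kg·m².
τ = F R = (12.8)(0.126) = 1.613 N·m.
Newton's second law for rotation, τ = Iα, gives α = τ/I = 1.613/0.007493 = 215.2 rad/s².

α ≈ 215 rad/s²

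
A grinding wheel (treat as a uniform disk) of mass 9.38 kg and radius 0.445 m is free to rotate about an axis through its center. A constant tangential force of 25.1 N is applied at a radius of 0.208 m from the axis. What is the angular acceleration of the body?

I = ½MR² = (1/2)(9.38)(0.445)² = 0.9287 kg·m².
τ = F·r = (25.1)(0.208) = 5.221 N·m.
From τ = Iα: α = 5.221/0.9287 = 5.621 rad/s².

α ≈ 5.62 rad/s²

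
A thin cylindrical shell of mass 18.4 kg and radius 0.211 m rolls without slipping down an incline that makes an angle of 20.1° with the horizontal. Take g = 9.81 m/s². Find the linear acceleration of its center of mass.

Translation along the incline: Mg sinθ − f = Ma.
Rotation about the center: fR = Iα with I = MR². No-slip gives a = αR, so f = (I/R²)a = M a.
Substituting: Mg sinθ = (1 + 1.000)Ma, so a = g sinθ/(1 + 1.000) = (9.81) sin 20.1° / 2.000 = 1.686 m/s².

a ≈ 1.69 m/s²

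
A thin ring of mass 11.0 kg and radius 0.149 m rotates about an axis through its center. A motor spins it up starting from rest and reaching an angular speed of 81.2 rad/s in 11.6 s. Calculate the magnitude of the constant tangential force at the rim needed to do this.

I = MR² = (11.0)(0.149)² = 0.2442 kg·m².
α = Δω/Δt = (81.2 − 0)/11.6 = 7.000 rad/s².
The required torque is τ = Iα = (0.2442)(7.000) = 1.709 N·m.
A tangential force at the rim gives τ = FR, so F = τ/R = 1.709/0.149 = 11.47 N.

F ≈ 11.5 N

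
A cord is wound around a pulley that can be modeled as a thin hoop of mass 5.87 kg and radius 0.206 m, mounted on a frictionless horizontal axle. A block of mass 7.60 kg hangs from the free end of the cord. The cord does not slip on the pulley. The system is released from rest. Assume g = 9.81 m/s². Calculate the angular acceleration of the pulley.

I = MR² = (5.87)(0.206)² = 0.2491 kg·m².
Block: mg − T = ma. Pulley: TR = Iα. No-slip: a = αR, so T = (I/R²)a = 5.870·a.
Then mg = (m + 5.870)a, so a = (7.60)(9.81)/(7.60 + 5.870) = 5.535 m/s².
α = a/R = 5.535/0.206 = 26.87 rad/s².

α ≈ 26.9 rad/s²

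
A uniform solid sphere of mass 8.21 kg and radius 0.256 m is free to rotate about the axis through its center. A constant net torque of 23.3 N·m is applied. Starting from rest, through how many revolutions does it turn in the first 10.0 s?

≈ 862 revolutions

I = (2/5)MR² = (2/5)(8.21)(0.256)² = 0.2152 kg·m².
α = τ/I = 23.3/0.2152 = 108.3 rad/s².
θ = ½αt² = ½(108.3)(10.0)² = 5413 rad.
Revolutions = θ/(2π) = 861.5.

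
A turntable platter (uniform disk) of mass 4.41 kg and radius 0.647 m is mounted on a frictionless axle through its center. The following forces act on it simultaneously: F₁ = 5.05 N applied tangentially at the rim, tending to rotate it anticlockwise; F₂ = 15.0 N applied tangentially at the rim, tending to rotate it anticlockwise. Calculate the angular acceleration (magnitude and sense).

α ≈ 14.1 rad/s², anticlockwise

I = ½MR² = (1/2)(4.41)(0.647)² = 0.9230 kg·m².
Taking anticlockwise as positive: τ₁ = +(5.05)(0.647) = +3.267 N·m; τ₂ = +(15.0)(0.647) = +9.705 N·m.
Net torque τ = 12.97 N·m.
α = τ/I = 12.97/0.9230 = 14.05 rad/s².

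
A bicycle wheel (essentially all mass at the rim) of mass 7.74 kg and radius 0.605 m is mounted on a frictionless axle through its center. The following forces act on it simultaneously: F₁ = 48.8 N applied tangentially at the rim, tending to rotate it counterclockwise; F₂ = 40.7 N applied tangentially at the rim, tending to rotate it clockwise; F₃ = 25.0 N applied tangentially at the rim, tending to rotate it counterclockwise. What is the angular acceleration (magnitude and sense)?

α ≈ 7.07 rad/s², counterclockwise

I = MR² = (7.74)(0.605)² = 2.833 kg·m².
Taking counterclockwise as positive: τ₁ = +(48.8)(0.605) = +29.52 N·m; τ₂ = −(40.7)(0.605) = −24.62 N·m; τ₃ = +(25.0)(0.605) = +15.12 N·m.
Net torque τ = 20.03 N·m.
α = τ/I = 20.03/2.833 = 7.069 rad/s².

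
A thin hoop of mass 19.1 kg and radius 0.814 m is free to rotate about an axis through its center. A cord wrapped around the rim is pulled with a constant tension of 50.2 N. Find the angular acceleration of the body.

α ≈ 3.23 rad/s²

I = MR² = (19.1)(0.814)² = 12.66 kg·m².
τ = F R = (50.2)(0.814) = 40.86 N·m.
From τ = Iα: α = 40.86/12.66 = 3.229 rad/s².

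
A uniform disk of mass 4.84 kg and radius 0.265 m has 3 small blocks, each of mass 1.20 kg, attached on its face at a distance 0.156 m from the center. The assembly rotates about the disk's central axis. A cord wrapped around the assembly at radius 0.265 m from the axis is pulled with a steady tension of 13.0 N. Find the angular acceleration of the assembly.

α ≈ 13.4 rad/s²

I_disk = ½MR² = ½(4.84)(0.265)² = 0.1699 kg·m².
I_blocks = 3·m·r² = 3(1.20)(0.156)² = 0.08761 kg·m².
Total I = 0.2576 kg·m².
τ = F r = (13.0)(0.265) = 3.445 N·m.
α = τ/I = 3.445/0.2576 = 13.38 rad/s².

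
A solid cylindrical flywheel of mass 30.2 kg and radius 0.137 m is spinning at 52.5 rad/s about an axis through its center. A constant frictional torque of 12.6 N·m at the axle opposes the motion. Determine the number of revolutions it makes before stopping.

I = ½MR² = (1/2)(30.2)(0.137)² = 0.2834 kg·m².
The net torque has magnitude 12.6 N·m, opposing ω.
|α| = τ/I = 12.60/0.2834 = 44.46 rad/s² (deceleration).
ω² = ω₀² − 2|α|θ with ω = 0 ⇒ θ = ω₀²/(2|α|) = 31.00 rad = 4.934 rev.

≈ 4.93 revolutions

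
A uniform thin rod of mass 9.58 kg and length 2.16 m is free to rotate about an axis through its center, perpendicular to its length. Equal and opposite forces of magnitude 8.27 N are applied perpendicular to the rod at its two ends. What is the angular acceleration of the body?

I = (1/12)ML² = (1/12)(9.58)(2.16)² = 3.725 kg·m².
The couple gives τ = F·(L/2) + F·(L/2) = F L = (8.27)(2.16) = 17.86 N·m.
From τ = Iα: α = 17.86/3.725 = 4.796 rad/s².

α ≈ 4.80 rad/s²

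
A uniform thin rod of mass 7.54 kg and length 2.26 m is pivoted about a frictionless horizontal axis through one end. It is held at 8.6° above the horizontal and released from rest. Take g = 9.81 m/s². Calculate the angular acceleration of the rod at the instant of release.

α ≈ 6.44 rad/s²

About the pivot, I = (1/3)ML² = (1/3)(7.54)(2.26)² = 12.84 kg·m².
The weight acts at the center, a distance L/2 = 1.130 m from the pivot; τ = Mg(L/2) cos 8.6° = 82.64 N·m.
α = τ/I = 82.64/12.84 = 6.438 rad/s².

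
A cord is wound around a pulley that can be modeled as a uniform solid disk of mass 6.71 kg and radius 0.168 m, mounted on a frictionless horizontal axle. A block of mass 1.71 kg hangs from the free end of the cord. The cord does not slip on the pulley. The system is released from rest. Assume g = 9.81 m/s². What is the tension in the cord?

T ≈ 11.1 N

I = ½MR² = (1/2)(6.71)(0.168)² = 0.09469 kg·m².
Block: mg − T = ma. Pulley: TR = Iα. No-slip: a = αR, so T = (I/R²)a = 3.355·a.
Then mg = (m + 3.355)a, so a = (1.71)(9.81)/(1.71 + 3.355) = 3.312 m/s².
T = 3.355·a = 11.11 N.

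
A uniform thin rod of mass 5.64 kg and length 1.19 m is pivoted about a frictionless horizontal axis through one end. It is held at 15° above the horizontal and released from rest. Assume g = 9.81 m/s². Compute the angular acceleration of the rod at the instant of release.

α ≈ 11.9 rad/s²

About the pivot, I = (1/3)ML² = (1/3)(5.64)(1.19)² = 2.662 kg·m².
The weight acts at the center, a distance L/2 = 0.5950 m from the pivot; τ = Mg(L/2) cos 15° = 31.80 N·m.
α = τ/I = 31.80/2.662 = 11.94 rad/s².
(Equivalently α = (3g/(2L)) cos 15° = 11.94 rad/s².)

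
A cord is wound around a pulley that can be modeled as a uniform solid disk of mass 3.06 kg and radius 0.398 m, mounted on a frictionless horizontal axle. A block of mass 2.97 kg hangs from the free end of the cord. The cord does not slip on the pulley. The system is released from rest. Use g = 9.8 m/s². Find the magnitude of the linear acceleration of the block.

I = ½MR² = (1/2)(3.06)(0.398)² = 0.2424 kg·m².
Block: mg − T = ma. Pulley: TR = Iα. No-slip: a = αR, so T = (I/R²)a = 1.530·a.
Then mg = (m + 1.530)a, so a = (2.97)(9.8)/(2.97 + 1.530) = 6.468 m/s².

a ≈ 6.47 m/s²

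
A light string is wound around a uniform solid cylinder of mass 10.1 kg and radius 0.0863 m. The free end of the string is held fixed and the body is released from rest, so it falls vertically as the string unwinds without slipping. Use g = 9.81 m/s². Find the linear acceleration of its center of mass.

a ≈ 6.54 m/s²

Translation: Mg − T = Ma. Rotation about the center: TR = Iα with I = ½MR².
With a = αR: T = (I/R²)a = (1/2)M a, so Mg = (1 + 0.5000)Ma.
a = g/(1 + 0.5000) = 9.81/1.500 = 6.540 m/s².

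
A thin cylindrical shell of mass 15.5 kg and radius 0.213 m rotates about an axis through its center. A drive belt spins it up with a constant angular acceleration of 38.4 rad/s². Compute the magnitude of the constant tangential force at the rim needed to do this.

F ≈ 127 N

I = MR² = (15.5)(0.213)² = 0.7032 kg·m².
The required torque is τ = Iα = (0.7032)(38.40) = 27.00 N·m.
A tangential force at the rim gives τ = FR, so F = τ/R = 27.00/0.213 = 126.8 N.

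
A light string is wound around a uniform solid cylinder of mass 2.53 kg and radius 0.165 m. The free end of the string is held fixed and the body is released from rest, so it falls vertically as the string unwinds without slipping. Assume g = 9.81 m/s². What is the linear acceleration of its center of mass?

a ≈ 6.54 m/s²

Translation: Mg − T = Ma. Rotation about the center: TR = Iα with I = ½MR².
With a = αR: T = (I/R²)a = (1/2)M a, so Mg = (1 + 0.5000)Ma.
a = g/(1 + 0.5000) = 9.81/1.500 = 6.540 m/s².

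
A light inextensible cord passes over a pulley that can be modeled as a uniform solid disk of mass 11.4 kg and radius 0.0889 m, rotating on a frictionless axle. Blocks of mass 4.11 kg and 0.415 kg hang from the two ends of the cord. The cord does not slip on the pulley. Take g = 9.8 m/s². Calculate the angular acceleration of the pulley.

I = ½MR² = (1/2)(11.4)(0.0889)² = 0.04505 kg·m².
Heavier block: m₁g − T₁ = m₁a. Lighter block: T₂ − m₂g = m₂a.
Pulley: (T₁ − T₂)R = Iα = I(a/R), so T₁ − T₂ = (I/R²)a = (1/2)M_p a = 5.700·a.
Adding the three: (m₁ − m₂)g = (m₁ + m₂ + 5.700)a, so a = (4.11 − 0.415)(9.8)/(4.11 + 0.415 + 5.700) = 3.541 m/s².
α = a/R = 3.541/0.0889 = 39.84 rad/s².

α ≈ 39.8 rad/s²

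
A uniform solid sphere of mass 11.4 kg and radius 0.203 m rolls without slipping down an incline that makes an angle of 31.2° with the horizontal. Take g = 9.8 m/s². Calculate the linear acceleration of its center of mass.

Translation along the incline: Mg sinθ − f = Ma.
Rotation about the center: fR = Iα with I = (2/5)MR². No-slip gives a = αR, so f = (I/R²)a = (2/5)M a.
Substituting: Mg sinθ = (1 + 0.4000)Ma, so a = g sinθ/(1 + 0.4000) = (9.8) sin 31.2° / 1.400 = 3.626 m/s².

a ≈ 3.63 m/s²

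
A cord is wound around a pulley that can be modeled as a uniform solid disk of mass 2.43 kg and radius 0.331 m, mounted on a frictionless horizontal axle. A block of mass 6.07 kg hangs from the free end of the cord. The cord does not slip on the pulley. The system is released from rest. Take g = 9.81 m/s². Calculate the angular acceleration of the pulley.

α ≈ 24.7 rad/s²

I = ½MR² = (1/2)(2.43)(0.331)² = 0.1331 kg·m².
Block: mg − T = ma. Pulley: TR = Iα. No-slip: a = αR, so T = (I/R²)a = 1.215·a.
Then mg = (m + 1.215)a, so a = (6.07)(9.81)/(6.07 + 1.215) = 8.174 m/s².
α = a/R = 8.174/0.331 = 24.69 rad/s².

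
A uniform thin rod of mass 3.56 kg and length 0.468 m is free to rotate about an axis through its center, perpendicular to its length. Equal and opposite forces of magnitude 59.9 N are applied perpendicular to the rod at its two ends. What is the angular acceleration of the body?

α ≈ 431 rad/s²

I = (1/12)ML² = (1/12)(3.56)(0.468)² = 0.06498 kg·m².
The couple gives τ = F·(L/2) + F·(L/2) = F L = (59.9)(0.468) = 28.03 N·m.
Newton's second law for rotation, τ = Iα, gives α = τ/I = 28.03/0.06498 = 431.4 rad/s².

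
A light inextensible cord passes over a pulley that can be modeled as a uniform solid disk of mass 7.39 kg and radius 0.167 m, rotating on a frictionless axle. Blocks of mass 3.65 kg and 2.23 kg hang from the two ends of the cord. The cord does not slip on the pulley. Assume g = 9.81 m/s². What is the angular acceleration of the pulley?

I = ½MR² = (1/2)(7.39)(0.167)² = 0.1030 kg·m².
Heavier block: m₁g − T₁ = m₁a. Lighter block: T₂ − m₂g = m₂a.
Pulley: (T₁ − T₂)R = Iα = I(a/R), so T₁ − T₂ = (I/R²)a = (1/2)M_p a = 3.695·a.
Adding the three: (m₁ − m₂)g = (m₁ + m₂ + 3.695)a, so a = (3.65 − 2.23)(9.81)/(3.65 + 2.23 + 3.695) = 1.455 m/s².
α = a/R = 1.455/0.167 = 8.712 rad/s².

α ≈ 8.71 rad/s²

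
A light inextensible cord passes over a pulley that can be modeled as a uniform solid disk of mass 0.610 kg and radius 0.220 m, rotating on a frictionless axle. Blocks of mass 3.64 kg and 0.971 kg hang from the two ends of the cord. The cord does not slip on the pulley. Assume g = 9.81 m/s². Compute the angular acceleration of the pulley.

I = ½MR² = (1/2)(0.610)(0.220)² = 0.01476 kg·m².
Heavier block: m₁g − T₁ = m₁a. Lighter block: T₂ − m₂g = m₂a.
Pulley: (T₁ − T₂)R = Iα = I(a/R), so T₁ − T₂ = (I/R²)a = (1/2)M_p a = 0.3050·a.
Adding the three: (m₁ − m₂)g = (m₁ + m₂ + 0.3050)a, so a = (3.64 − 0.971)(9.81)/(3.64 + 0.971 + 0.3050) = 5.326 m/s².
α = a/R = 5.326/0.220 = 24.21 rad/s².

α ≈ 24.2 rad/s²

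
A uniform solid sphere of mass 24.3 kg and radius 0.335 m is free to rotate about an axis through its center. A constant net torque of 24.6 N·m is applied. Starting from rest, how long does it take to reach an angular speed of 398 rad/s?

t ≈ 17.6 s

I = (2/5)MR² = (2/5)(24.3)(0.335)² = 1.091 kg·m².
α = τ/I = 24.6/1.091 = 22.55 rad/s².
ω = αt ⇒ t = ω/α = 398/22.55 = 17.65 s.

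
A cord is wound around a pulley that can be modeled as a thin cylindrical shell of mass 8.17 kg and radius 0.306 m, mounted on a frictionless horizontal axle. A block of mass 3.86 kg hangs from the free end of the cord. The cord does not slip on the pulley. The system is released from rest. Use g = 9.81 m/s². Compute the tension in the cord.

T ≈ 25.7 N

I = MR² = (8.17)(0.306)² = 0.7650 kg·m².
Block: mg − T = ma. Pulley: TR = Iα. No-slip: a = αR, so T = (I/R²)a = 8.170·a.
Then mg = (m + 8.170)a, so a = (3.86)(9.81)/(3.86 + 8.170) = 3.148 m/s².
T = 8.170·a = 25.72 N.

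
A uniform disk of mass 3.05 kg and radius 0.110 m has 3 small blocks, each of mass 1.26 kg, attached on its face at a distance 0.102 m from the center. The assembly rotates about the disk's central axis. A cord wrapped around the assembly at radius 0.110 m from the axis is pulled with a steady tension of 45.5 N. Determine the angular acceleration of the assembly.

I_disk = ½MR² = ½(3.05)(0.110)² = 0.01845 kg·m².
I_blocks = 3·m·r² = 3(1.26)(0.102)² = 0.03933 kg·m².
Total I = 0.05778 kg·m².
τ = F r = (45.5)(0.110) = 5.005 N·m.
α = τ/I = 5.005/0.05778 = 86.62 rad/s².

α ≈ 86.6 rad/s²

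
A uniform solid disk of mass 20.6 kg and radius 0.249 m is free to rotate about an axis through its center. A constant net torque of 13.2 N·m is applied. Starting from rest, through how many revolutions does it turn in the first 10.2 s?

≈ 171 revolutions

I = ½MR² = (1/2)(20.6)(0.249)² = 0.6386 kg·m².
α = τ/I = 13.2/0.6386 = 20.67 rad/s².
θ = ½αt² = ½(20.67)(10.2)² = 1075 rad.
Revolutions = θ/(2π) = 171.1.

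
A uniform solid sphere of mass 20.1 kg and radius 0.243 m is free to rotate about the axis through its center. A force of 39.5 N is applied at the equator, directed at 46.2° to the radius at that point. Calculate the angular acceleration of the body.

α ≈ 14.6 rad/s²

I = (2/5)MR² = (2/5)(20.1)(0.243)² = 0.4748 kg·m².
Only the tangential component produces torque: τ = F R sinθ = (39.5)(0.243) sin 46.2° = 6.928 N·m.
Newton's second law for rotation, τ = Iα, gives α = τ/I = 6.928/0.4748 = 14.59 rad/s².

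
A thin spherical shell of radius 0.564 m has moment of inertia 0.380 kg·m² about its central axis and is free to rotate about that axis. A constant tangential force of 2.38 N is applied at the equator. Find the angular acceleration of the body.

τ = F R = (2.38)(0.564) = 1.342 N·m.
Newton's second law for rotation, τ = Iα, gives α = τ/I = 1.342/0.3800 = 3.532 rad/s².

α ≈ 3.53 rad/s²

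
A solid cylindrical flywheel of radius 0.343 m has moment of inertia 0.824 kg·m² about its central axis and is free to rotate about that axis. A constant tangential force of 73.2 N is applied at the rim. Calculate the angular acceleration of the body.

α ≈ 30.5 rad/s²

τ = F R = (73.2)(0.343) = 25.11 N·m.
From τ = Iα: α = 25.11/0.8240 = 30.47 rad/s².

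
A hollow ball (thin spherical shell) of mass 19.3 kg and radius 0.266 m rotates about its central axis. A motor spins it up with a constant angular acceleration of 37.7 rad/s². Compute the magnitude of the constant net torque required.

τ ≈ 34.3 N·m

I = (2/3)MR² = (2/3)(19.3)(0.266)² = 0.9104 kg·m².
τ = Iα = (0.9104)(37.70) = 34.32 N·m.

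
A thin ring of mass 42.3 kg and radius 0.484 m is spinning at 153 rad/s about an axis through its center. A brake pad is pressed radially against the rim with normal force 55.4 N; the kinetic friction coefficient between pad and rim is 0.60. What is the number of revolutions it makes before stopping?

≈ 1150 revolutions

I = MR² = (42.3)(0.484)² = 9.909 kg·m².
Friction force f = μN = (0.60)(55.4) = 33.24 N at the rim; torque magnitude τ = fR = 16.09 N·m, opposing ω.
|α| = τ/I = 16.09/9.909 = 1.624 rad/s² (deceleration).
ω² = ω₀² − 2|α|θ with ω = 0 ⇒ θ = ω₀²/(2|α|) = 7209 rad = 1147 rev.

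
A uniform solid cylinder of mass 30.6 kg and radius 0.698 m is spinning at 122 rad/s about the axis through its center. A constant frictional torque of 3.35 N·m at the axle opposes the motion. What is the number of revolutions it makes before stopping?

≈ 2640 revolutions

I = ½MR² = (1/2)(30.6)(0.698)² = 7.454 kg·m².
The net torque has magnitude 3.35 N·m, opposing ω.
|α| = τ/I = 3.350/7.454 = 0.4494 rad/s² (deceleration).
ω² = ω₀² − 2|α|θ with ω = 0 ⇒ θ = ω₀²/(2|α|) = 16560 rad = 2636 rev.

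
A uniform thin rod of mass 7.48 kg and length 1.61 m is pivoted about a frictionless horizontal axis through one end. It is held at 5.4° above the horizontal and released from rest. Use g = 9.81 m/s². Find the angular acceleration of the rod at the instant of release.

About the pivot, I = (1/3)ML² = (1/3)(7.48)(1.61)² = 6.463 kg·m².
The weight acts at the center, a distance L/2 = 0.8050 m from the pivot; τ = Mg(L/2) cos 5.4° = 58.81 N·m.
α = τ/I = 58.81/6.463 = 9.099 rad/s².

α ≈ 9.10 rad/s²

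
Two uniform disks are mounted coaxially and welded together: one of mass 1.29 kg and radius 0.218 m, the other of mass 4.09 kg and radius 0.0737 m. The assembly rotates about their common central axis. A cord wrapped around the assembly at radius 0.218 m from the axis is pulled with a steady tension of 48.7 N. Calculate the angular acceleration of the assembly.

α ≈ 254 rad/s²

I = ½M₁R₁² + ½M₂R₂² = ½(1.29)(0.218)² + ½(4.09)(0.0737)² = 0.04176 kg·m².
τ = F r = (48.7)(0.218) = 10.62 N·m.
α = τ/I = 10.62/0.04176 = 254.2 rad/s².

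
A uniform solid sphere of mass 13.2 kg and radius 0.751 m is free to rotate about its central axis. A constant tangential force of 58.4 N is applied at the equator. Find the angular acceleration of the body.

α ≈ 14.7 rad/s²

I = (2/5)MR² = (2/5)(13.2)(0.751)² = 2.978 kg·m².
τ = F R = (58.4)(0.751) = 43.86 N·m.
Newton's second law for rotation, τ = Iα, gives α = τ/I = 43.86/2.978 = 14.73 rad/s².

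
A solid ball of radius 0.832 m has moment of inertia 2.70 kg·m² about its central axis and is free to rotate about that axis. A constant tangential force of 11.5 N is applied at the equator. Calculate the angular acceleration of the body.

τ = F R = (11.5)(0.832) = 9.568 N·m.
From τ = Iα: α = 9.568/2.700 = 3.544 rad/s².

α ≈ 3.54 rad/s²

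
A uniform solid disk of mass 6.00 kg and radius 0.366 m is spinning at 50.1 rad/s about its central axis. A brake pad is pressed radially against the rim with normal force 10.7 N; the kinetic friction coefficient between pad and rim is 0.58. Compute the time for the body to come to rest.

t ≈ 8.86 s

I = ½MR² = (1/2)(6.00)(0.366)² = 0.4019 kg·m².
Friction force f = μN = (0.58)(10.7) = 6.206 N at the rim; torque magnitude τ = fR = 2.271 N·m, opposing ω.
|α| = τ/I = 2.271/0.4019 = 5.652 rad/s² (deceleration).
0 = ω₀ − |α|t ⇒ t = ω₀/|α| = 50.1/5.652 = 8.864 s.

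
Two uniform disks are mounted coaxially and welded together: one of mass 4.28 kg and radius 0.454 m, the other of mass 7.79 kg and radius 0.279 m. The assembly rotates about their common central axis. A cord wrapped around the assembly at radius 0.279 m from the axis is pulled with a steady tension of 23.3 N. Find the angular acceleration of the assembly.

α ≈ 8.73 rad/s²

I = ½M₁R₁² + ½M₂R₂² = ½(4.28)(0.454)² + ½(7.79)(0.279)² = 0.7443 kg·m².
τ = F r = (23.3)(0.279) = 6.501 N·m.
α = τ/I = 6.501/0.7443 = 8.734 rad/s².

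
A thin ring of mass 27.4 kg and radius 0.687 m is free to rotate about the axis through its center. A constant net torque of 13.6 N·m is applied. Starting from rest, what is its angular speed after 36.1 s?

I = MR² = (27.4)(0.687)² = 12.93 kg·m².
α = τ/I = 13.6/12.93 = 1.052 rad/s².
ω = ω₀ + αt = 0 + (1.052)(36.1) = 37.96 rad/s.

ω ≈ 38.0 rad/s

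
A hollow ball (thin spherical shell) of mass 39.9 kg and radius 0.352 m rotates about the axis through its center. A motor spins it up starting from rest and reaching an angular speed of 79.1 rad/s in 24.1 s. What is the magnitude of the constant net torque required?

τ ≈ 10.8 N·m

I = (2/3)MR² = (2/3)(39.9)(0.352)² = 3.296 kg·m².
α = Δω/Δt = (79.1 − 0)/24.1 = 3.282 rad/s².
τ = Iα = (3.296)(3.282) = 10.82 N·m.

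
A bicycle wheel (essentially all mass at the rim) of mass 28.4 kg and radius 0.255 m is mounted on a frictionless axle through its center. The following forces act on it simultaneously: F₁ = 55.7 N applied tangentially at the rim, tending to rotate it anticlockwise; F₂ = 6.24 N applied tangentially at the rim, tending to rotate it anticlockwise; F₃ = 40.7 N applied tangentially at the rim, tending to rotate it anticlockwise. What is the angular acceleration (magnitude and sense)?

α ≈ 14.2 rad/s², anticlockwise

I = MR² = (28.4)(0.255)² = 1.847 kg·m².
Taking anticlockwise as positive: τ₁ = +(55.7)(0.255) = +14.20 N·m; τ₂ = +(6.24)(0.255) = +1.591 N·m; τ₃ = +(40.7)(0.255) = +10.38 N·m.
Net torque τ = 26.17 N·m.
α = τ/I = 26.17/1.847 = 14.17 rad/s².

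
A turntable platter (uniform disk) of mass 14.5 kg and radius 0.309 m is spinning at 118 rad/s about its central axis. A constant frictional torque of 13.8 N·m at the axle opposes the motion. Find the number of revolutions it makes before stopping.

≈ 55.6 revolutions

I = ½MR² = (1/2)(14.5)(0.309)² = 0.6922 kg·m².
The net torque has magnitude 13.8 N·m, opposing ω.
|α| = τ/I = 13.80/0.6922 = 19.94 rad/s² (deceleration).
ω² = ω₀² − 2|α|θ with ω = 0 ⇒ θ = ω₀²/(2|α|) = 349.2 rad = 55.58 rev.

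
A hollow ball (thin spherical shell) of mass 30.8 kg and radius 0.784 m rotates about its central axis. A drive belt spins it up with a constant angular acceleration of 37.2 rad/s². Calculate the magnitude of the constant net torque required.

τ ≈ 469 N·m

I = (2/3)MR² = (2/3)(30.8)(0.784)² = 12.62 kg·m².
τ = Iα = (12.62)(37.20) = 469.5 N·m.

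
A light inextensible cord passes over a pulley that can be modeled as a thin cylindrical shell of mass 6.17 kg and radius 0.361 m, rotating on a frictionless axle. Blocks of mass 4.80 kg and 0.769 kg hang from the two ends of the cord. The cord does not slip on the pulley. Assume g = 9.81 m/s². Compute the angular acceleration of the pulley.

α ≈ 9.33 rad/s²

I = MR² = (6.17)(0.361)² = 0.8041 kg·m².
Heavier block: m₁g − T₁ = m₁a. Lighter block: T₂ − m₂g = m₂a.
Pulley: (T₁ − T₂)R = Iα = I(a/R), so T₁ − T₂ = (I/R²)a = 1·M_p a = 6.170·a.
Adding the three: (m₁ − m₂)g = (m₁ + m₂ + 6.170)a, so a = (4.80 − 0.769)(9.81)/(4.80 + 0.769 + 6.170) = 3.369 m/s².
α = a/R = 3.369/0.361 = 9.331 rad/s².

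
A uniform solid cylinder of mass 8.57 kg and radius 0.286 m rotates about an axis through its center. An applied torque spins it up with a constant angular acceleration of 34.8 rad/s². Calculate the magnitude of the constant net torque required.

I = ½MR² = (1/2)(8.57)(0.286)² = 0.3505 kg·m².
τ = Iα = (0.3505)(34.80) = 12.20 N·m.

τ ≈ 12.2 N·m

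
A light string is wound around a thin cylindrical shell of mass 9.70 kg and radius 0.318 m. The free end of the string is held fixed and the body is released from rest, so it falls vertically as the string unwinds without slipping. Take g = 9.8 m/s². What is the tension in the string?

T ≈ 47.5 N

Translation: Mg − T = Ma. Rotation about the center: TR = Iα with I = MR².
With a = αR: T = (I/R²)a = M a, so Mg = (1 + 1.000)Ma.
a = g/(1 + 1.000) = 9.8/2.000 = 4.900 m/s².
T = 1.000·M·a = (1.000)(9.70)(4.900) = 47.53 N.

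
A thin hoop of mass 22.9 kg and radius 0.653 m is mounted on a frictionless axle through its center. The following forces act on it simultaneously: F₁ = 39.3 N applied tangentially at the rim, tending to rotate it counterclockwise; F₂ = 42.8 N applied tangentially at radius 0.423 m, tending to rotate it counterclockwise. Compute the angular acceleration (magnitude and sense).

I = MR² = (22.9)(0.653)² = 9.765 kg·m².
Taking counterclockwise as positive: τ₁ = +(39.3)(0.653) = +25.66 N·m; τ₂ = +(42.8)(0.423) = +18.10 N·m.
Net torque τ = 43.77 N·m.
α = τ/I = 43.77/9.765 = 4.482 rad/s².

α ≈ 4.48 rad/s², counterclockwise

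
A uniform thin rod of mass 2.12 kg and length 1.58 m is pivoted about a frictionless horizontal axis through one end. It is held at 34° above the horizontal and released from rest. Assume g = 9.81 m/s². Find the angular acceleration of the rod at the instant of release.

About the pivot, I = (1/3)ML² = (1/3)(2.12)(1.58)² = 1.764 kg·m².
The weight acts at the center, a distance L/2 = 0.7900 m from the pivot; τ = Mg(L/2) cos 34° = 13.62 N·m.
α = τ/I = 13.62/1.764 = 7.721 rad/s².

α ≈ 7.72 rad/s²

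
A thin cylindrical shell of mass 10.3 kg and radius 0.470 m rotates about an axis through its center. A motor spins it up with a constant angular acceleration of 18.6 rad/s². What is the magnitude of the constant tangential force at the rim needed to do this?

I = MR² = (10.3)(0.470)² = 2.275 kg·m².
The required torque is τ = Iα = (2.275)(18.60) = 42.32 N·m.
A tangential force at the rim gives τ = FR, so F = τ/R = 42.32/0.470 = 90.04 N.

F ≈ 90.0 N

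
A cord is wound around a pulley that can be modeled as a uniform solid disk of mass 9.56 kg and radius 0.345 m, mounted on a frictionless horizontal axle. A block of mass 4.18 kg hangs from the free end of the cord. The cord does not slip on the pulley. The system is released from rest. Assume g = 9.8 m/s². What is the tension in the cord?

I = ½MR² = (1/2)(9.56)(0.345)² = 0.5689 kg·m².
Block: mg − T = ma. Pulley: TR = Iα. No-slip: a = αR, so T = (I/R²)a = 4.780·a.
Then mg = (m + 4.780)a, so a = (4.18)(9.8)/(4.18 + 4.780) = 4.572 m/s².
T = 4.780·a = 21.85 N.

T ≈ 21.9 N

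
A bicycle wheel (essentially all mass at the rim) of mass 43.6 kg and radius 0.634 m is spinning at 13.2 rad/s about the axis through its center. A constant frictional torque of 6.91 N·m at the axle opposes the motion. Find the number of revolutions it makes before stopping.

≈ 35.2 revolutions

I = MR² = (43.6)(0.634)² = 17.53 kg·m².
The net torque has magnitude 6.91 N·m, opposing ω.
|α| = τ/I = 6.910/17.53 = 0.3943 rad/s² (deceleration).
ω² = ω₀² − 2|α|θ with ω = 0 ⇒ θ = ω₀²/(2|α|) = 221.0 rad = 35.17 rev.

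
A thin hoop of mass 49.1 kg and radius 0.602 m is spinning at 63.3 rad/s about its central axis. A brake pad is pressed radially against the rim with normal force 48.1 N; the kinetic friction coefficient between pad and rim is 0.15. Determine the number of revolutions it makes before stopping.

I = MR² = (49.1)(0.602)² = 17.79 kg·m².
Friction force f = μN = (0.15)(48.1) = 7.215 N at the rim; torque magnitude τ = fR = 4.343 N·m, opposing ω.
|α| = τ/I = 4.343/17.79 = 0.2441 rad/s² (deceleration).
ω² = ω₀² − 2|α|θ with ω = 0 ⇒ θ = ω₀²/(2|α|) = 8208 rad = 1306 rev.

≈ 1310 revolutions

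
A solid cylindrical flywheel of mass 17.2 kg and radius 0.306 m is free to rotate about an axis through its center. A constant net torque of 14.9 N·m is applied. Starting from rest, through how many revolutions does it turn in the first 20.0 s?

≈ 589 revolutions

I = ½MR² = (1/2)(17.2)(0.306)² = 0.8053 kg·m².
α = τ/I = 14.9/0.8053 = 18.50 rad/s².
θ = ½αt² = ½(18.50)(20.0)² = 3701 rad.
Revolutions = θ/(2π) = 589.0.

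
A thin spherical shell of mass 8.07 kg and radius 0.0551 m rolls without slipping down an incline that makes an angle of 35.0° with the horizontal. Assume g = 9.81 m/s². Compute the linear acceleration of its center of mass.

a ≈ 3.38 m/s²

Translation along the incline: Mg sinθ − f = Ma.
Rotation about the center: fR = Iα with I = (2/3)MR². No-slip gives a = αR, so f = (I/R²)a = (2/3)M a.
Substituting: Mg sinθ = (1 + 0.6667)Ma, so a = g sinθ/(1 + 0.6667) = (9.81) sin 35.0° / 1.667 = 3.376 m/s².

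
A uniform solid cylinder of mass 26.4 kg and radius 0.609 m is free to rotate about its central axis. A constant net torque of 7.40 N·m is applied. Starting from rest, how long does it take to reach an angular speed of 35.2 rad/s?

t ≈ 23.3 s

I = ½MR² = (1/2)(26.4)(0.609)² = 4.896 kg·m².
α = τ/I = 7.40/4.896 = 1.512 rad/s².
ω = αt ⇒ t = ω/α = 35.2/1.512 = 23.29 s.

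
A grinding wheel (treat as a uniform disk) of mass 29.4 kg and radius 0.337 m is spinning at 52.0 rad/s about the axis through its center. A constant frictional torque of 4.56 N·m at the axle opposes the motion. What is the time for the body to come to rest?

t ≈ 19.0 s

I = ½MR² = (1/2)(29.4)(0.337)² = 1.669 kg·m².
The net torque has magnitude 4.56 N·m, opposing ω.
|α| = τ/I = 4.560/1.669 = 2.731 rad/s² (deceleration).
0 = ω₀ − |α|t ⇒ t = ω₀/|α| = 52.0/2.731 = 19.04 s.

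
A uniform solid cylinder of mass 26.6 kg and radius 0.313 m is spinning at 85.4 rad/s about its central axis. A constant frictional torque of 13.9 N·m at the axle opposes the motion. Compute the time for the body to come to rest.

t ≈ 8.01 s

I = ½MR² = (1/2)(26.6)(0.313)² = 1.303 kg·m².
The net torque has magnitude 13.9 N·m, opposing ω.
|α| = τ/I = 13.90/1.303 = 10.67 rad/s² (deceleration).
0 = ω₀ − |α|t ⇒ t = ω₀/|α| = 85.4/10.67 = 8.005 s.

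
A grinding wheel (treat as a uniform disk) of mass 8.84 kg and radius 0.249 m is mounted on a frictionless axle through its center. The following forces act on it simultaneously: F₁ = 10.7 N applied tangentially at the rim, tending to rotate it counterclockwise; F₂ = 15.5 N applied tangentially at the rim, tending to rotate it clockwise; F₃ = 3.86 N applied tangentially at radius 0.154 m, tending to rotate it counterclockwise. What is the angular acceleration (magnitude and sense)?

I = ½MR² = (1/2)(8.84)(0.249)² = 0.2740 kg·m².
Taking counterclockwise as positive: τ₁ = +(10.7)(0.249) = +2.664 N·m; τ₂ = −(15.5)(0.249) = −3.860 N·m; τ₃ = +(3.86)(0.154) = +0.5944 N·m.
Net torque τ = -0.6008 N·m.
α = τ/I = -0.6008/0.2740 = -2.192 rad/s².

α ≈ 2.19 rad/s², clockwise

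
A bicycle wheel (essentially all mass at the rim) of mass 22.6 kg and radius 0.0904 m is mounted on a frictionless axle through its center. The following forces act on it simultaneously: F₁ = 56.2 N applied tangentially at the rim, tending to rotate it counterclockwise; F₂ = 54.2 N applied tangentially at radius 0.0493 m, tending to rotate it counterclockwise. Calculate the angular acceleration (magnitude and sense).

α ≈ 42.0 rad/s², counterclockwise

I = MR² = (22.6)(0.0904)² = 0.1847 kg·m².
Taking counterclockwise as positive: τ₁ = +(56.2)(0.0904) = +5.080 N·m; τ₂ = +(54.2)(0.0493) = +2.672 N·m.
Net torque τ = 7.753 N·m.
α = τ/I = 7.753/0.1847 = 41.98 rad/s².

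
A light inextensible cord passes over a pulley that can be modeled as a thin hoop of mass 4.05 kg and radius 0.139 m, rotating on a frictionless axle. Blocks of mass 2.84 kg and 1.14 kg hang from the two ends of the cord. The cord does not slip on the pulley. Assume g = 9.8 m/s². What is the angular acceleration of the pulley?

I = MR² = (4.05)(0.139)² = 0.07825 kg·m².
Heavier block: m₁g − T₁ = m₁a. Lighter block: T₂ − m₂g = m₂a.
Pulley: (T₁ − T₂)R = Iα = I(a/R), so T₁ − T₂ = (I/R²)a = 1·M_p a = 4.050·a.
Adding the three: (m₁ − m₂)g = (m₁ + m₂ + 4.050)a, so a = (2.84 − 1.14)(9.8)/(2.84 + 1.14 + 4.050) = 2.075 m/s².
α = a/R = 2.075/0.139 = 14.93 rad/s².

α ≈ 14.9 rad/s²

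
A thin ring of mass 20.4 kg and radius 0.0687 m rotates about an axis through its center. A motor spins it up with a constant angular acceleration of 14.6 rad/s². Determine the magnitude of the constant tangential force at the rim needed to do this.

F ≈ 20.5 N

I = MR² = (20.4)(0.0687)² = 0.09628 kg·m².
The required torque is τ = Iα = (0.09628)(14.60) = 1.406 N·m.
A tangential force at the rim gives τ = FR, so F = τ/R = 1.406/0.0687 = 20.46 N.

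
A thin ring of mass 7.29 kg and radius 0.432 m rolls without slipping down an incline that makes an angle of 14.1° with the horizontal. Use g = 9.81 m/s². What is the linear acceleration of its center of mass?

a ≈ 1.19 m/s²

Translation along the incline: Mg sinθ − f = Ma.
Rotation about the center: fR = Iα with I = MR². No-slip gives a = αR, so f = (I/R²)a = M a.
Substituting: Mg sinθ = (1 + 1.000)Ma, so a = g sinθ/(1 + 1.000) = (9.81) sin 14.1° / 2.000 = 1.195 m/s².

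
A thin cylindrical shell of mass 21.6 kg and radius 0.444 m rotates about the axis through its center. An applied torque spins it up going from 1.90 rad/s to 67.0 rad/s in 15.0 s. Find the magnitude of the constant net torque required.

I = MR² = (21.6)(0.444)² = 4.258 kg·m².
α = Δω/Δt = (67.0 − 1.90)/15.0 = 4.340 rad/s².
τ = Iα = (4.258)(4.340) = 18.48 N·m.

τ ≈ 18.5 N·m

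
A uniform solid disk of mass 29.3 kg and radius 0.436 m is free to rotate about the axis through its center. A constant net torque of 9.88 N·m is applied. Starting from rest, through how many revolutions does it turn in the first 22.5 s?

I = ½MR² = (1/2)(29.3)(0.436)² = 2.785 kg·m².
α = τ/I = 9.88/2.785 = 3.548 rad/s².
θ = ½αt² = ½(3.548)(22.5)² = 898.0 rad.
Revolutions = θ/(2π) = 142.9.

≈ 143 revolutions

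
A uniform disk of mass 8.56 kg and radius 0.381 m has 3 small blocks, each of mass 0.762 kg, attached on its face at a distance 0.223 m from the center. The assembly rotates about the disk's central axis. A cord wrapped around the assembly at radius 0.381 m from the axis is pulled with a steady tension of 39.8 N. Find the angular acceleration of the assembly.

α ≈ 20.6 rad/s²

I_disk = ½MR² = ½(8.56)(0.381)² = 0.6213 kg·m².
I_blocks = 3·m·r² = 3(0.762)(0.223)² = 0.1137 kg·m².
Total I = 0.7350 kg·m².
τ = F r = (39.8)(0.381) = 15.16 N·m.
α = τ/I = 15.16/0.7350 = 20.63 rad/s².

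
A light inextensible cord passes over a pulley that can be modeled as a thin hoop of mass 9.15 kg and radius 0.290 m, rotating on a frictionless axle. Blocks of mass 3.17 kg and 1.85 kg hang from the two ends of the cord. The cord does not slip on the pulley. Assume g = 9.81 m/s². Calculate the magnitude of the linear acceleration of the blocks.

a ≈ 0.914 m/s²

I = MR² = (9.15)(0.290)² = 0.7695 kg·m².
Heavier block: m₁g − T₁ = m₁a. Lighter block: T₂ − m₂g = m₂a.
Pulley: (T₁ − T₂)R = Iα = I(a/R), so T₁ − T₂ = (I/R²)a = 1·M_p a = 9.150·a.
Adding the three: (m₁ − m₂)g = (m₁ + m₂ + 9.150)a, so a = (3.17 − 1.85)(9.81)/(3.17 + 1.85 + 9.150) = 0.9138 m/s².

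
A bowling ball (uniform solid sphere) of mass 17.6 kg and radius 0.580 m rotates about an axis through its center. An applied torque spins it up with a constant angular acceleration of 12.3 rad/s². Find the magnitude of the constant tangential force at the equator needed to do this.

I = (2/5)MR² = (2/5)(17.6)(0.580)² = 2.368 kg·m².
The required torque is τ = Iα = (2.368)(12.30) = 29.13 N·m.
A tangential force at the equator gives τ = FR, so F = τ/R = 29.13/0.580 = 50.22 N.

F ≈ 50.2 N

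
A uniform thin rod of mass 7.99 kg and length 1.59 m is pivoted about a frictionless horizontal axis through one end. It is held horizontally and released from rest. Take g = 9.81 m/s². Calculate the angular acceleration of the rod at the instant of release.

About the pivot, I = (1/3)ML² = (1/3)(7.99)(1.59)² = 6.733 kg·m².
The weight acts at the center, a distance L/2 = 0.7950 m from the pivot; τ = Mg(L/2) = 62.31 N·m.
α = τ/I = 62.31/6.733 = 9.255 rad/s².

α ≈ 9.25 rad/s²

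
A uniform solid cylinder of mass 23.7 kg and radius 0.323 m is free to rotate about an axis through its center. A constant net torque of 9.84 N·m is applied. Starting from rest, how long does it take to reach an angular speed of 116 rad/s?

I = ½MR² = (1/2)(23.7)(0.323)² = 1.236 kg·m².
α = τ/I = 9.84/1.236 = 7.959 rad/s².
ω = αt ⇒ t = ω/α = 116/7.959 = 14.57 s.

t ≈ 14.6 s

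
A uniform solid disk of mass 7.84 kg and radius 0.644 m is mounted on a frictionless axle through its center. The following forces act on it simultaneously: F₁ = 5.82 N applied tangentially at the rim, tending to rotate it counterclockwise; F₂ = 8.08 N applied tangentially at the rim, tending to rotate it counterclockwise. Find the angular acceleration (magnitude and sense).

α ≈ 5.51 rad/s², counterclockwise

I = ½MR² = (1/2)(7.84)(0.644)² = 1.626 kg·m².
Taking counterclockwise as positive: τ₁ = +(5.82)(0.644) = +3.748 N·m; τ₂ = +(8.08)(0.644) = +5.204 N·m.
Net torque τ = 8.952 N·m.
α = τ/I = 8.952/1.626 = 5.506 rad/s².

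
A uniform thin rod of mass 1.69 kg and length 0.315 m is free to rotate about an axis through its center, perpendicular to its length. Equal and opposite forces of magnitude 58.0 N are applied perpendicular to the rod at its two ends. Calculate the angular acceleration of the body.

α ≈ 1310 rad/s²

I = (1/12)ML² = (1/12)(1.69)(0.315)² = 0.01397 kg·m².
The couple gives τ = F·(L/2) + F·(L/2) = F L = (58.0)(0.315) = 18.27 N·m.
Newton's second law for rotation, τ = Iα, gives α = τ/I = 18.27/0.01397 = 1307 rad/s².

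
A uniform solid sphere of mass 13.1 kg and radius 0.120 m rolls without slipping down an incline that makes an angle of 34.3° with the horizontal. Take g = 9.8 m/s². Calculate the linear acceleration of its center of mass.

a ≈ 3.94 m/s²

Translation along the incline: Mg sinθ − f = Ma.
Rotation about the center: fR = Iα with I = (2/5)MR². No-slip gives a = αR, so f = (I/R²)a = (2/5)M a.
Substituting: Mg sinθ = (1 + 0.4000)Ma, so a = g sinθ/(1 + 0.4000) = (9.8) sin 34.3° / 1.400 = 3.945 m/s².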